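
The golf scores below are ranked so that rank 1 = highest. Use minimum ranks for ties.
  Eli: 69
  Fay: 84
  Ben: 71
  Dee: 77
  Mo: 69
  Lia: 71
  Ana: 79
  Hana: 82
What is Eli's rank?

Sorted (descending): 84, 82, 79, 77, 71, 71, 69, 69
The 2 values of 71 occupy positions 5–6 → each gets rank 5.
The 2 values of 69 occupy positions 7–8 → each gets rank 7.
Eli has value 69 → rank 7.

7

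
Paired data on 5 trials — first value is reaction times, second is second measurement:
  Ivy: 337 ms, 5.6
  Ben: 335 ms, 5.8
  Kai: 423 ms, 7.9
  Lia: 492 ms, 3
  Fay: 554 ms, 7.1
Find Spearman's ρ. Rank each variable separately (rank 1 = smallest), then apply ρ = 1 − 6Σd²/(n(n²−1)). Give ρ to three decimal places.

0.100

Ranks of variable 1: 2, 1, 3, 4, 5
Ranks of variable 2: 2, 3, 5, 1, 4
d = r₁ − r₂: 0, -2, -2, 3, 1
d²: 0, 4, 4, 9, 1; Σd² = 18
ρ = 1 − 6·18/(5·24) = 1 − 108/120 = 0.100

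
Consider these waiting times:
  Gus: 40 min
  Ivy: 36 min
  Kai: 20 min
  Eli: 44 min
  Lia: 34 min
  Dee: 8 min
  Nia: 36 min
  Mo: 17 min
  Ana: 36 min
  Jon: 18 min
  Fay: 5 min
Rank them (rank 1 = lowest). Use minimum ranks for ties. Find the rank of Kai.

Sorted (ascending): 5, 8, 17, 18, 20, 34, 36, 36, 36, 40, 44
The 3 values of 36 occupy positions 7–9 → each gets rank 7.
Kai has value 20 min → rank 5.

5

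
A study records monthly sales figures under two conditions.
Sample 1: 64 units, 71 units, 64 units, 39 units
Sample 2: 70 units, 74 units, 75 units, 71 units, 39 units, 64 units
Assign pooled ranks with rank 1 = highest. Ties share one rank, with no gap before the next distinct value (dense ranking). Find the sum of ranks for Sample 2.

Sorted (descending): 75, 74, 71, 71, 70, 64, 64, 64, 39, 39
The 2 values of 71 share dense rank 3.
The 3 values of 64 share dense rank 5.
The 2 values of 39 share dense rank 6.
Remaining distinct values take the next consecutive integers.
Sample 2 values → pooled ranks: 70→4, 74→2, 75→1, 71→3, 39→6, 64→5
Rank sum = 4 + 2 + 1 + 3 + 6 + 5 = 21

21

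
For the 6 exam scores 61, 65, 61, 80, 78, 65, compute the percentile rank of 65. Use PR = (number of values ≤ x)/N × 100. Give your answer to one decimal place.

66.7

N = 6.
Strictly below 65: 2. Equal to 65: 2.
PR = 4/6 × 100 = 66.7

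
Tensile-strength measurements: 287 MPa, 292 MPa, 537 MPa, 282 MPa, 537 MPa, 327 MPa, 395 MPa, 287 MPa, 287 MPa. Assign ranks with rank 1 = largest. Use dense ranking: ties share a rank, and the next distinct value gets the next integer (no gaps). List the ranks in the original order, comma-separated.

Sorted (descending): 537, 537, 395, 327, 292, 287, 287, 287, 282
The 2 values of 537 share dense rank 1.
The 3 values of 287 share dense rank 5.
Remaining distinct values take the next consecutive integers.

5, 4, 1, 6, 1, 3, 2, 5, 5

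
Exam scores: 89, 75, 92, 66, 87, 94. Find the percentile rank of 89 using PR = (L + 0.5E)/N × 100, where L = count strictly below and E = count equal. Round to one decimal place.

N = 6.
Strictly below 89: 3. Equal to 89: 1.
PR = (3 + 0.5·1)/6 × 100 = 58.3

58.3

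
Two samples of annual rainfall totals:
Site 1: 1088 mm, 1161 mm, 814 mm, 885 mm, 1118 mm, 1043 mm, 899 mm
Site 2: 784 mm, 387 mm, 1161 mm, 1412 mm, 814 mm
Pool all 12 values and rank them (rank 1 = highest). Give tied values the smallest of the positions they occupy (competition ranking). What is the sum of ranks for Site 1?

Sorted (descending): 1412, 1161, 1161, 1118, 1088, 1043, 899, 885, 814, 814, 784, 387
The 2 values of 1161 occupy positions 2–3 → each gets rank 2.
The 2 values of 814 occupy positions 9–10 → each gets rank 9.
Site 1 values → pooled ranks: 1088→5, 1161→2, 814→9, 885→8, 1118→4, 1043→6, 899→7
Rank sum = 5 + 2 + 9 + 8 + 4 + 6 + 7 = 41

41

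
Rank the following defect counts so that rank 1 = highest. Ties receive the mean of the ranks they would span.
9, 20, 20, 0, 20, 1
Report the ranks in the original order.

Sorted (descending): 20, 20, 20, 9, 1, 0
The 3 values of 20 occupy positions 1–3 → average rank 2.

4, 2, 2, 6, 2, 5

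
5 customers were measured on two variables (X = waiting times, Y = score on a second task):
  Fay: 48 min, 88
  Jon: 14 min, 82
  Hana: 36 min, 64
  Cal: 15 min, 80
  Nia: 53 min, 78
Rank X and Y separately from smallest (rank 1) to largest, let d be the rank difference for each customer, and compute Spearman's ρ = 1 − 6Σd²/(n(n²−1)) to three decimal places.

-0.200

Ranks of variable 1: 4, 1, 3, 2, 5
Ranks of variable 2: 5, 4, 1, 3, 2
d = r₁ − r₂: -1, -3, 2, -1, 3
d²: 1, 9, 4, 1, 9; Σd² = 24
ρ = 1 − 6·24/(5·24) = 1 − 144/120 = -0.200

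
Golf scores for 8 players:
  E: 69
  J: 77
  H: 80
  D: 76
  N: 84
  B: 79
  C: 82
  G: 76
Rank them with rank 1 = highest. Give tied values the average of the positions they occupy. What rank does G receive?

6.5

Sorted (descending): 84, 82, 80, 79, 77, 76, 76, 69
The 2 values of 76 occupy positions 6–7 → average rank (6+7)/2 = 6.5.
G has value 76 → rank 6.5.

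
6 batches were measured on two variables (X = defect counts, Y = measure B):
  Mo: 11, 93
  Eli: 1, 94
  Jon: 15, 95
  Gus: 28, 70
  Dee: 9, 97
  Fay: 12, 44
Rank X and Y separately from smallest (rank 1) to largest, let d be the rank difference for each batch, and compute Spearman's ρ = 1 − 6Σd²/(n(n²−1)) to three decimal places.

-0.429

Ranks of variable 1: 3, 1, 5, 6, 2, 4
Ranks of variable 2: 3, 4, 5, 2, 6, 1
d = r₁ − r₂: 0, -3, 0, 4, -4, 3
d²: 0, 9, 0, 16, 16, 9; Σd² = 50
ρ = 1 − 6·50/(6·35) = 1 − 300/210 = -0.429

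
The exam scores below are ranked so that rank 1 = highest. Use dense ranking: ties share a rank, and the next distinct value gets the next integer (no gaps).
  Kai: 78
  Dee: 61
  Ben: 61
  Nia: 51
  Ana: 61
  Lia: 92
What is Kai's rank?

Sorted (descending): 92, 78, 61, 61, 61, 51
The 3 values of 61 share dense rank 3.
Remaining distinct values take the next consecutive integers.
Kai has value 78 → rank 2.

2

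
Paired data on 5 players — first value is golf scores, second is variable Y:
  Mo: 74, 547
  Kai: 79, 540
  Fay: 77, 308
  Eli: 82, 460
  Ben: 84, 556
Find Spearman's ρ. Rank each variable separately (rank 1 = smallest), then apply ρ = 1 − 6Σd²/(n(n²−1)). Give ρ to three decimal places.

0.300

Ranks of variable 1: 1, 3, 2, 4, 5
Ranks of variable 2: 4, 3, 1, 2, 5
d = r₁ − r₂: -3, 0, 1, 2, 0
d²: 9, 0, 1, 4, 0; Σd² = 14
ρ = 1 − 6·14/(5·24) = 1 − 84/120 = 0.300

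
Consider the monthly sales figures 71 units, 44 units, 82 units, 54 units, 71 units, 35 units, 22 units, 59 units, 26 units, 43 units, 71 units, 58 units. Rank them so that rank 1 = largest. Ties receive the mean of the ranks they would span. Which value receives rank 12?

Sorted (descending): 82, 71, 71, 71, 59, 58, 54, 44, 43, 35, 26, 22
The 3 values of 71 occupy positions 2–4 → average rank 3.
Rank 12 → value 22.

22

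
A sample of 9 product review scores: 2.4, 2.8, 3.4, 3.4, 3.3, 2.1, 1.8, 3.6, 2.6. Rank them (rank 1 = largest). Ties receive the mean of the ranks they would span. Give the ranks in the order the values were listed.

Sorted (descending): 3.6, 3.4, 3.4, 3.3, 2.8, 2.6, 2.4, 2.1, 1.8
The 2 values of 3.4 occupy positions 2–3 → average rank (2+3)/2 = 2.5.

7, 5, 2.5, 2.5, 4, 8, 9, 1, 6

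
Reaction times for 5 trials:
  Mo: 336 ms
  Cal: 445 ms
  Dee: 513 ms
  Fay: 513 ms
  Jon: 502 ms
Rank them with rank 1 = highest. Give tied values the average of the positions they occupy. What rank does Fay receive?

1.5

Sorted (descending): 513, 513, 502, 445, 336
The 2 values of 513 occupy positions 1–2 → average rank (1+2)/2 = 1.5.
Fay has value 513 ms → rank 1.5.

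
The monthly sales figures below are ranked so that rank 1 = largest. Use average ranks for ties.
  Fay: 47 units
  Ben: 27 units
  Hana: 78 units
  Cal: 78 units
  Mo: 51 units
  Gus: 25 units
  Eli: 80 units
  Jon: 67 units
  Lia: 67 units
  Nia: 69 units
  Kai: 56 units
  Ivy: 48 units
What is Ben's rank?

Sorted (descending): 80, 78, 78, 69, 67, 67, 56, 51, 48, 47, 27, 25
The 2 values of 78 occupy positions 2–3 → average rank (2+3)/2 = 2.5.
The 2 values of 67 occupy positions 5–6 → average rank (5+6)/2 = 5.5.
Ben has value 27 units → rank 11.

11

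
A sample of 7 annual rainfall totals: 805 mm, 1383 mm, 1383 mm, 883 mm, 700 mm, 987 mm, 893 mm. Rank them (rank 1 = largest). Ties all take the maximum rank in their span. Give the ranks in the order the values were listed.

Sorted (descending): 1383, 1383, 987, 893, 883, 805, 700
The 2 values of 1383 occupy positions 1–2 → each gets rank 2.

6, 2, 2, 5, 7, 3, 4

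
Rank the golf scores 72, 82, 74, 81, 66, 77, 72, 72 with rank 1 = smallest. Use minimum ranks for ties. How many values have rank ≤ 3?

Sorted (ascending): 66, 72, 72, 72, 74, 77, 81, 82
The 3 values of 72 occupy positions 2–4 → each gets rank 2.
Ranks ≤ 3: {1, 2, 2, 2} → 4 values.

4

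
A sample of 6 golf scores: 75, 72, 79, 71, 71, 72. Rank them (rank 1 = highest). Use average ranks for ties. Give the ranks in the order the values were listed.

Sorted (descending): 79, 75, 72, 72, 71, 71
The 2 values of 72 occupy positions 3–4 → average rank (3+4)/2 = 3.5.
The 2 values of 71 occupy positions 5–6 → average rank (5+6)/2 = 5.5.

2, 3.5, 1, 5.5, 5.5, 3.5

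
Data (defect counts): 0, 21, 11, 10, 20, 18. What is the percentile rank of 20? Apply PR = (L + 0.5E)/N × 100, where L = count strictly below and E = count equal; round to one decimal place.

75.0

N = 6.
Strictly below 20: 4. Equal to 20: 1.
PR = (4 + 0.5·1)/6 × 100 = 75.0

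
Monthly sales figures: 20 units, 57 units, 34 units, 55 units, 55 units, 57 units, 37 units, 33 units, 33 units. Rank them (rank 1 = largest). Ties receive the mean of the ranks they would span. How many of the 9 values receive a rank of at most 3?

2

Sorted (descending): 57, 57, 55, 55, 37, 34, 33, 33, 20
The 2 values of 57 occupy positions 1–2 → average rank (1+2)/2 = 1.5.
The 2 values of 55 occupy positions 3–4 → average rank (3+4)/2 = 3.5.
The 2 values of 33 occupy positions 7–8 → average rank (7+8)/2 = 7.5.
Ranks ≤ 3: {1.5, 1.5} → 2 values.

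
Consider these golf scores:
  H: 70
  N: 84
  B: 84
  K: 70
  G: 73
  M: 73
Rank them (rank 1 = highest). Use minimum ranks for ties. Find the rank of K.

5

Sorted (descending): 84, 84, 73, 73, 70, 70
The 2 values of 84 occupy positions 1–2 → each gets rank 1.
The 2 values of 73 occupy positions 3–4 → each gets rank 3.
The 2 values of 70 occupy positions 5–6 → each gets rank 5.
K has value 70 → rank 5.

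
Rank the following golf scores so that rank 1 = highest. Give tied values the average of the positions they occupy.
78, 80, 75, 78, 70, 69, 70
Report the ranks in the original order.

Sorted (descending): 80, 78, 78, 75, 70, 70, 69
The 2 values of 78 occupy positions 2–3 → average rank (2+3)/2 = 2.5.
The 2 values of 70 occupy positions 5–6 → average rank (5+6)/2 = 5.5.

2.5, 1, 4, 2.5, 5.5, 7, 5.5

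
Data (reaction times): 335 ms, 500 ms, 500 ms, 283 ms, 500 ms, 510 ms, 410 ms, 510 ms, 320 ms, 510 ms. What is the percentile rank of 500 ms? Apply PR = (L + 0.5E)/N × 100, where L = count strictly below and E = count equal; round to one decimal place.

55.0

N = 10.
Strictly below 500: 4. Equal to 500: 3.
PR = (4 + 0.5·3)/10 × 100 = 55.0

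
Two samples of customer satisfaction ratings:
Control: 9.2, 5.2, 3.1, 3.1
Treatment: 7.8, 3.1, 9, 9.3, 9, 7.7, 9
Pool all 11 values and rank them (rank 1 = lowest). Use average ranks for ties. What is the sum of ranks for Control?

18

Sorted (ascending): 3.1, 3.1, 3.1, 5.2, 7.7, 7.8, 9, 9, 9, 9.2, 9.3
The 3 values of 3.1 occupy positions 1–3 → average rank 2.
The 3 values of 9 occupy positions 7–9 → average rank 8.
Control values → pooled ranks: 9.2→10, 5.2→4, 3.1→2, 3.1→2
Rank sum = 10 + 4 + 2 + 2 = 18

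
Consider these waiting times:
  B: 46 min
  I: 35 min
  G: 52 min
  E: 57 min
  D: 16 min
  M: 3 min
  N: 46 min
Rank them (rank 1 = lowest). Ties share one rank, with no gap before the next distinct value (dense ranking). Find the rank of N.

4

Sorted (ascending): 3, 16, 35, 46, 46, 52, 57
The 2 values of 46 share dense rank 4.
Remaining distinct values take the next consecutive integers.
N has value 46 min → rank 4.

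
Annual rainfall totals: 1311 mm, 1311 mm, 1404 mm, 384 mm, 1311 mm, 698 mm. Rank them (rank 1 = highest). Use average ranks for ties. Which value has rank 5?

Sorted (descending): 1404, 1311, 1311, 1311, 698, 384
The 3 values of 1311 occupy positions 2–4 → average rank 3.
Rank 5 → value 698.

698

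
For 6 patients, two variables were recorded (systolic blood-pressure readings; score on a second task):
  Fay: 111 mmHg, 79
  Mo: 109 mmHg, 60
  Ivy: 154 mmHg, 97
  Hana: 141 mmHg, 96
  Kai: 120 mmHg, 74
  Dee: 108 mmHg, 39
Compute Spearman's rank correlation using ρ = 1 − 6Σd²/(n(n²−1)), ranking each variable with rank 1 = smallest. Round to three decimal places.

Ranks of variable 1: 3, 2, 6, 5, 4, 1
Ranks of variable 2: 4, 2, 6, 5, 3, 1
d = r₁ − r₂: -1, 0, 0, 0, 1, 0
d²: 1, 0, 0, 0, 1, 0; Σd² = 2
ρ = 1 − 6·2/(6·35) = 1 − 12/210 = 0.943

0.943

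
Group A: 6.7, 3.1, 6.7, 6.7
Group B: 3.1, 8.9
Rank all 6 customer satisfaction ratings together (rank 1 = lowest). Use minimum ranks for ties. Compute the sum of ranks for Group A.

Sorted (ascending): 3.1, 3.1, 6.7, 6.7, 6.7, 8.9
The 2 values of 3.1 occupy positions 1–2 → each gets rank 1.
The 3 values of 6.7 occupy positions 3–5 → each gets rank 3.
Group A values → pooled ranks: 6.7→3, 3.1→1, 6.7→3, 6.7→3
Rank sum = 3 + 1 + 3 + 3 = 10

10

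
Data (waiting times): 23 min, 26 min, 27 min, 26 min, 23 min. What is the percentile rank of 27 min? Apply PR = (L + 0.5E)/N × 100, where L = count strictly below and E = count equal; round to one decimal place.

N = 5.
Strictly below 27: 4. Equal to 27: 1.
PR = (4 + 0.5·1)/5 × 100 = 90.0

90.0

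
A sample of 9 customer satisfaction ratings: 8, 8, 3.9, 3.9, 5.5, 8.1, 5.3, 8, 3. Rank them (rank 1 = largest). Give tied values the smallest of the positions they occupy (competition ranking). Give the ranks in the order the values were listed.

Sorted (descending): 8.1, 8, 8, 8, 5.5, 5.3, 3.9, 3.9, 3
The 3 values of 8 occupy positions 2–4 → each gets rank 2.
The 2 values of 3.9 occupy positions 7–8 → each gets rank 7.

2, 2, 7, 7, 5, 1, 6, 2, 9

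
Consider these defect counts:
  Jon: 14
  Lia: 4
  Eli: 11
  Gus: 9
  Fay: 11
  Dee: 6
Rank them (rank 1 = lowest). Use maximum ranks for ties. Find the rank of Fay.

Sorted (ascending): 4, 6, 9, 11, 11, 14
The 2 values of 11 occupy positions 4–5 → each gets rank 5.
Fay has value 11 → rank 5.

5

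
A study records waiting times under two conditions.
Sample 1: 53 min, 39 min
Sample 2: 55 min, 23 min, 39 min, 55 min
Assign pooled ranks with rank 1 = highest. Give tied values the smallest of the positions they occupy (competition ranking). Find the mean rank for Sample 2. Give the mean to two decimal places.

3.00

Sorted (descending): 55, 55, 53, 39, 39, 23
The 2 values of 55 occupy positions 1–2 → each gets rank 1.
The 2 values of 39 occupy positions 4–5 → each gets rank 4.
Sample 2 values → pooled ranks: 55→1, 23→6, 39→4, 55→1
Mean rank = (1 + 6 + 4 + 1) / 4 = 3.00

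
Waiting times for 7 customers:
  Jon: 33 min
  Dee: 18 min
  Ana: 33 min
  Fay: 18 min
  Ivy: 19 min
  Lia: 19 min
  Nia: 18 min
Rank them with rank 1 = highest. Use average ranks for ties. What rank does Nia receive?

Sorted (descending): 33, 33, 19, 19, 18, 18, 18
The 2 values of 33 occupy positions 1–2 → average rank (1+2)/2 = 1.5.
The 2 values of 19 occupy positions 3–4 → average rank (3+4)/2 = 3.5.
The 3 values of 18 occupy positions 5–7 → average rank 6.
Nia has value 18 min → rank 6.

6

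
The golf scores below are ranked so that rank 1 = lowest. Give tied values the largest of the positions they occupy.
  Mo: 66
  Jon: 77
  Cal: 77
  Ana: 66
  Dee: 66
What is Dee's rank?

3

Sorted (ascending): 66, 66, 66, 77, 77
The 3 values of 66 occupy positions 1–3 → each gets rank 3.
The 2 values of 77 occupy positions 4–5 → each gets rank 5.
Dee has value 66 → rank 3.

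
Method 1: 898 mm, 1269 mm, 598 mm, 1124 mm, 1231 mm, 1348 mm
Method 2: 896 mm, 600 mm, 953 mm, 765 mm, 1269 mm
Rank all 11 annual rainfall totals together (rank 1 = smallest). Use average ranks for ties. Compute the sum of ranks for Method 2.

Sorted (ascending): 598, 600, 765, 896, 898, 953, 1124, 1231, 1269, 1269, 1348
The 2 values of 1269 occupy positions 9–10 → average rank (9+10)/2 = 9.5.
Method 2 values → pooled ranks: 896→4, 600→2, 953→6, 765→3, 1269→9.5
Rank sum = 4 + 2 + 6 + 3 + 9.5 = 24.5

24.5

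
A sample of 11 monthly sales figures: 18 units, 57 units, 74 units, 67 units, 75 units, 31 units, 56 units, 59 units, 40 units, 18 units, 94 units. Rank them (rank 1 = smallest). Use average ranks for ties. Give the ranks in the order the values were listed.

1.5, 6, 9, 8, 10, 3, 5, 7, 4, 1.5, 11

Sorted (ascending): 18, 18, 31, 40, 56, 57, 59, 67, 74, 75, 94
The 2 values of 18 occupy positions 1–2 → average rank (1+2)/2 = 1.5.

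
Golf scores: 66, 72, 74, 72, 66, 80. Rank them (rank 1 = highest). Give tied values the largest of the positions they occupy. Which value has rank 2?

74

Sorted (descending): 80, 74, 72, 72, 66, 66
The 2 values of 72 occupy positions 3–4 → each gets rank 4.
The 2 values of 66 occupy positions 5–6 → each gets rank 6.
Rank 2 → value 74.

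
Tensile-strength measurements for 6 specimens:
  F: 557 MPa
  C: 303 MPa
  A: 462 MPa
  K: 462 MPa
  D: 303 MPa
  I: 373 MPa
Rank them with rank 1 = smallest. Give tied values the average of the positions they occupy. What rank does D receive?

1.5

Sorted (ascending): 303, 303, 373, 462, 462, 557
The 2 values of 303 occupy positions 1–2 → average rank (1+2)/2 = 1.5.
The 2 values of 462 occupy positions 4–5 → average rank (4+5)/2 = 4.5.
D has value 303 MPa → rank 1.5.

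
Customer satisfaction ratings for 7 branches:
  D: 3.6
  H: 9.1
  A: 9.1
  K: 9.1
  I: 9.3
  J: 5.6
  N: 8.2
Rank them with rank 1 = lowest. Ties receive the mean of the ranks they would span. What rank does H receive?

5

Sorted (ascending): 3.6, 5.6, 8.2, 9.1, 9.1, 9.1, 9.3
The 3 values of 9.1 occupy positions 4–6 → average rank 5.
H has value 9.1 → rank 5.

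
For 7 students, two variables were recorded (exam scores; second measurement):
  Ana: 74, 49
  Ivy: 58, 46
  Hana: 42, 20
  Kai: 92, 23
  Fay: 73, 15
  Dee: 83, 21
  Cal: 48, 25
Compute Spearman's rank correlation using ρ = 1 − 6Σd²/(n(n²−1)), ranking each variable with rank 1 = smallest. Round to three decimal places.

Ranks of variable 1: 5, 3, 1, 7, 4, 6, 2
Ranks of variable 2: 7, 6, 2, 4, 1, 3, 5
d = r₁ − r₂: -2, -3, -1, 3, 3, 3, -3
d²: 4, 9, 1, 9, 9, 9, 9; Σd² = 50
ρ = 1 − 6·50/(7·48) = 1 − 300/336 = 0.107

0.107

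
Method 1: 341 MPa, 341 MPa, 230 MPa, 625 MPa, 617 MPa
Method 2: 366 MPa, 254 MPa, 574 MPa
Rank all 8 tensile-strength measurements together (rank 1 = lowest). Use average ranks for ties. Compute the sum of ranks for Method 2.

Sorted (ascending): 230, 254, 341, 341, 366, 574, 617, 625
The 2 values of 341 occupy positions 3–4 → average rank (3+4)/2 = 3.5.
Method 2 values → pooled ranks: 366→5, 254→2, 574→6
Rank sum = 5 + 2 + 6 = 13

13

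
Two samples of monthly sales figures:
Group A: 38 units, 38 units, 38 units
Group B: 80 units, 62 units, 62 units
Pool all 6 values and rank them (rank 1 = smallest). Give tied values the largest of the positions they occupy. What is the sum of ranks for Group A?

Sorted (ascending): 38, 38, 38, 62, 62, 80
The 3 values of 38 occupy positions 1–3 → each gets rank 3.
The 2 values of 62 occupy positions 4–5 → each gets rank 5.
Group A values → pooled ranks: 38→3, 38→3, 38→3
Rank sum = 3 + 3 + 3 = 9

9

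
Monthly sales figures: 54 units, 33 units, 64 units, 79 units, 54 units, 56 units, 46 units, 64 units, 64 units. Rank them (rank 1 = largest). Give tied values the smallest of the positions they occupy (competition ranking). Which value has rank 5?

Sorted (descending): 79, 64, 64, 64, 56, 54, 54, 46, 33
The 3 values of 64 occupy positions 2–4 → each gets rank 2.
The 2 values of 54 occupy positions 6–7 → each gets rank 6.
Rank 5 → value 56.

56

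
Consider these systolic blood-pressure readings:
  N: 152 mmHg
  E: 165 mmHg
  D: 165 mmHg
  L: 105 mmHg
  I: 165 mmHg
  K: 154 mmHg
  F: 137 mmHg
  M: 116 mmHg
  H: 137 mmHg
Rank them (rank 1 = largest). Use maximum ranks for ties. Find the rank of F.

Sorted (descending): 165, 165, 165, 154, 152, 137, 137, 116, 105
The 3 values of 165 occupy positions 1–3 → each gets rank 3.
The 2 values of 137 occupy positions 6–7 → each gets rank 7.
F has value 137 mmHg → rank 7.

7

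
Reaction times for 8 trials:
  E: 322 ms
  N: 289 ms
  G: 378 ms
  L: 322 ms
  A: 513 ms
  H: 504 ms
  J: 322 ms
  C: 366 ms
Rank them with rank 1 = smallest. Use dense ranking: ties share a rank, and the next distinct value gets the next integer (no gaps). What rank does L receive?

2

Sorted (ascending): 289, 322, 322, 322, 366, 378, 504, 513
The 3 values of 322 share dense rank 2.
Remaining distinct values take the next consecutive integers.
L has value 322 ms → rank 2.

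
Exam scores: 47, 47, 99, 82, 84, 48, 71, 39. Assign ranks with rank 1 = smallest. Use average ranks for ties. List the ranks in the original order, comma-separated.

Sorted (ascending): 39, 47, 47, 48, 71, 82, 84, 99
The 2 values of 47 occupy positions 2–3 → average rank (2+3)/2 = 2.5.

2.5, 2.5, 8, 6, 7, 4, 5, 1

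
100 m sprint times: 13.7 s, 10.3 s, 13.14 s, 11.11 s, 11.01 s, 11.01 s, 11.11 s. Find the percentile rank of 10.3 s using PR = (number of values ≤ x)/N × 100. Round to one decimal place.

N = 7.
Strictly below 10.3: 0. Equal to 10.3: 1.
PR = 1/7 × 100 = 14.3

14.3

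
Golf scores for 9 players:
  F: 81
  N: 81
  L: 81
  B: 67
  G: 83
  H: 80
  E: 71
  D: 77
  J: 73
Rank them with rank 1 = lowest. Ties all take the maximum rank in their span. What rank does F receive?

Sorted (ascending): 67, 71, 73, 77, 80, 81, 81, 81, 83
The 3 values of 81 occupy positions 6–8 → each gets rank 8.
F has value 81 → rank 8.

8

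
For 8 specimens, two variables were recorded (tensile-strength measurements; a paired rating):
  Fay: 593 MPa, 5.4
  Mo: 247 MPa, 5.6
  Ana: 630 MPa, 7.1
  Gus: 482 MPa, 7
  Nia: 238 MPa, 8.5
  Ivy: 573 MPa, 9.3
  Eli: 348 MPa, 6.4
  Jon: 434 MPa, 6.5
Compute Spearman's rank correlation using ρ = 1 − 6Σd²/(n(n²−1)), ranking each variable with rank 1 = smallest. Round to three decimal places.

0.048

Ranks of variable 1: 7, 2, 8, 5, 1, 6, 3, 4
Ranks of variable 2: 1, 2, 6, 5, 7, 8, 3, 4
d = r₁ − r₂: 6, 0, 2, 0, -6, -2, 0, 0
d²: 36, 0, 4, 0, 36, 4, 0, 0; Σd² = 80
ρ = 1 − 6·80/(8·63) = 1 − 480/504 = 0.048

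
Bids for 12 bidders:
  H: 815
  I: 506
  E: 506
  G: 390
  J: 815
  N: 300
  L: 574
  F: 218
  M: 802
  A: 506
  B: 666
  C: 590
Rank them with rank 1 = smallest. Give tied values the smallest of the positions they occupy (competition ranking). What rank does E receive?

4

Sorted (ascending): 218, 300, 390, 506, 506, 506, 574, 590, 666, 802, 815, 815
The 3 values of 506 occupy positions 4–6 → each gets rank 4.
The 2 values of 815 occupy positions 11–12 → each gets rank 11.
E has value 506 → rank 4.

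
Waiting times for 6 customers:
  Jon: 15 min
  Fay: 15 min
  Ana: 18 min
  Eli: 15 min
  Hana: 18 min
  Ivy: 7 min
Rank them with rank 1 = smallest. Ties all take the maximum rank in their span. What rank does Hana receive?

Sorted (ascending): 7, 15, 15, 15, 18, 18
The 3 values of 15 occupy positions 2–4 → each gets rank 4.
The 2 values of 18 occupy positions 5–6 → each gets rank 6.
Hana has value 18 min → rank 6.

6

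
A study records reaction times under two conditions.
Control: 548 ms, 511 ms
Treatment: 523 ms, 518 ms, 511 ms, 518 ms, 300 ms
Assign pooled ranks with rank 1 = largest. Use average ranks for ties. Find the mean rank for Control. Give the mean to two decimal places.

Sorted (descending): 548, 523, 518, 518, 511, 511, 300
The 2 values of 518 occupy positions 3–4 → average rank (3+4)/2 = 3.5.
The 2 values of 511 occupy positions 5–6 → average rank (5+6)/2 = 5.5.
Control values → pooled ranks: 548→1, 511→5.5
Mean rank = (1 + 5.5) / 2 = 3.25

3.25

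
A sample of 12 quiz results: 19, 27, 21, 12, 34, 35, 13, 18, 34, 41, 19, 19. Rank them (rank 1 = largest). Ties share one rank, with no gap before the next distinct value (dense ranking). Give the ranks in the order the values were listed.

Sorted (descending): 41, 35, 34, 34, 27, 21, 19, 19, 19, 18, 13, 12
The 2 values of 34 share dense rank 3.
The 3 values of 19 share dense rank 6.
Remaining distinct values take the next consecutive integers.

6, 4, 5, 9, 3, 2, 8, 7, 3, 1, 6, 6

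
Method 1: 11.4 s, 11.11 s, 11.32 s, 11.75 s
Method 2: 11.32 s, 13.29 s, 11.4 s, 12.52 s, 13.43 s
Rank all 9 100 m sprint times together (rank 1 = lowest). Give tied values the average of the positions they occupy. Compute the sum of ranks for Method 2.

Sorted (ascending): 11.11, 11.32, 11.32, 11.4, 11.4, 11.75, 12.52, 13.29, 13.43
The 2 values of 11.32 occupy positions 2–3 → average rank (2+3)/2 = 2.5.
The 2 values of 11.4 occupy positions 4–5 → average rank (4+5)/2 = 4.5.
Method 2 values → pooled ranks: 11.32→2.5, 13.29→8, 11.4→4.5, 12.52→7, 13.43→9
Rank sum = 2.5 + 8 + 4.5 + 7 + 9 = 31

31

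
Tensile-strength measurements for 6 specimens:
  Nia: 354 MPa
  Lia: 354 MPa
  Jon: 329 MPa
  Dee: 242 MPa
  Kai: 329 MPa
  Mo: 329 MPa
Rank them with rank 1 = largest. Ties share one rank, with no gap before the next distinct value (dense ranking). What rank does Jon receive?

2

Sorted (descending): 354, 354, 329, 329, 329, 242
The 2 values of 354 share dense rank 1.
The 3 values of 329 share dense rank 2.
Remaining distinct values take the next consecutive integers.
Jon has value 329 MPa → rank 2.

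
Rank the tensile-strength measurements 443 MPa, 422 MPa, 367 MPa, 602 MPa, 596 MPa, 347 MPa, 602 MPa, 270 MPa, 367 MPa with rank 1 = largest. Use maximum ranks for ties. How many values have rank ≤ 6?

Sorted (descending): 602, 602, 596, 443, 422, 367, 367, 347, 270
The 2 values of 602 occupy positions 1–2 → each gets rank 2.
The 2 values of 367 occupy positions 6–7 → each gets rank 7.
Ranks ≤ 6: {2, 2, 3, 4, 5} → 5 values.

5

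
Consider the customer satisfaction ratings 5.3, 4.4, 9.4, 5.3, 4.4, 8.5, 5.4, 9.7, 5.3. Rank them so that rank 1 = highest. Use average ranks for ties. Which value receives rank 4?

Sorted (descending): 9.7, 9.4, 8.5, 5.4, 5.3, 5.3, 5.3, 4.4, 4.4
The 3 values of 5.3 occupy positions 5–7 → average rank 6.
The 2 values of 4.4 occupy positions 8–9 → average rank (8+9)/2 = 8.5.
Rank 4 → value 5.4.

5.4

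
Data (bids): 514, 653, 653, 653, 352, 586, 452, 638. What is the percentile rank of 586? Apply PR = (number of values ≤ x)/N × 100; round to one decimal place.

50.0

N = 8.
Strictly below 586: 3. Equal to 586: 1.
PR = 4/8 × 100 = 50.0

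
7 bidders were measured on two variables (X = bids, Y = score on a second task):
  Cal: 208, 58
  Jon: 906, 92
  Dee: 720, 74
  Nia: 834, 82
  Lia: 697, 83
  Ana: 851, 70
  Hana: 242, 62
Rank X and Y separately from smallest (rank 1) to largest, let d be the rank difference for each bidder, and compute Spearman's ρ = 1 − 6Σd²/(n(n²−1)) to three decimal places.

Ranks of variable 1: 1, 7, 4, 5, 3, 6, 2
Ranks of variable 2: 1, 7, 4, 5, 6, 3, 2
d = r₁ − r₂: 0, 0, 0, 0, -3, 3, 0
d²: 0, 0, 0, 0, 9, 9, 0; Σd² = 18
ρ = 1 − 6·18/(7·48) = 1 − 108/336 = 0.679

0.679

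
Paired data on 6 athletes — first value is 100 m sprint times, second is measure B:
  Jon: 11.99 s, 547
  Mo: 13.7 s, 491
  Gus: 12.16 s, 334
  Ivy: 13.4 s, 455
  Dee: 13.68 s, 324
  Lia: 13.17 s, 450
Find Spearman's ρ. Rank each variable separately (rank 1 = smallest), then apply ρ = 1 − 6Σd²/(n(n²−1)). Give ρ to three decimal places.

-0.200

Ranks of variable 1: 1, 6, 2, 4, 5, 3
Ranks of variable 2: 6, 5, 2, 4, 1, 3
d = r₁ − r₂: -5, 1, 0, 0, 4, 0
d²: 25, 1, 0, 0, 16, 0; Σd² = 42
ρ = 1 − 6·42/(6·35) = 1 − 252/210 = -0.200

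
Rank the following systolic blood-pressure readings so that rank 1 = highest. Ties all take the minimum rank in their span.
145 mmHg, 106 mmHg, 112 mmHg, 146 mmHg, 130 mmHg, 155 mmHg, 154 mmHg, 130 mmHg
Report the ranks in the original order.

4, 8, 7, 3, 5, 1, 2, 5

Sorted (descending): 155, 154, 146, 145, 130, 130, 112, 106
The 2 values of 130 occupy positions 5–6 → each gets rank 5.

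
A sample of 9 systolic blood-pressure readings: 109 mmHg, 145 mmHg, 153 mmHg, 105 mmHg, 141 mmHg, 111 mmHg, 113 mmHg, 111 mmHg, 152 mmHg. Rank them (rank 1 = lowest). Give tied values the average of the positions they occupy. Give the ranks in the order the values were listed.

2, 7, 9, 1, 6, 3.5, 5, 3.5, 8

Sorted (ascending): 105, 109, 111, 111, 113, 141, 145, 152, 153
The 2 values of 111 occupy positions 3–4 → average rank (3+4)/2 = 3.5.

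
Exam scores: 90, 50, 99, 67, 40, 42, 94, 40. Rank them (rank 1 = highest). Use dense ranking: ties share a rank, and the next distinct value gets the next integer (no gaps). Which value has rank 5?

Sorted (descending): 99, 94, 90, 67, 50, 42, 40, 40
The 2 values of 40 share dense rank 7.
Remaining distinct values take the next consecutive integers.
Rank 5 → value 50.

50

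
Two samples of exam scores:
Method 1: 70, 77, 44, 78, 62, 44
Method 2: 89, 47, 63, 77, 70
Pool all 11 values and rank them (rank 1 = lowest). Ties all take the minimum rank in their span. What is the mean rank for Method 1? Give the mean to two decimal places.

Sorted (ascending): 44, 44, 47, 62, 63, 70, 70, 77, 77, 78, 89
The 2 values of 44 occupy positions 1–2 → each gets rank 1.
The 2 values of 70 occupy positions 6–7 → each gets rank 6.
The 2 values of 77 occupy positions 8–9 → each gets rank 8.
Method 1 values → pooled ranks: 70→6, 77→8, 44→1, 78→10, 62→4, 44→1
Mean rank = (6 + 8 + 1 + 10 + 4 + 1) / 6 = 5.00

5.00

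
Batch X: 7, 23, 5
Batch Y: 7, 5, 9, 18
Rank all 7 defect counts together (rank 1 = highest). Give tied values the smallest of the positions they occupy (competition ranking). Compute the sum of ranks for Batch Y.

Sorted (descending): 23, 18, 9, 7, 7, 5, 5
The 2 values of 7 occupy positions 4–5 → each gets rank 4.
The 2 values of 5 occupy positions 6–7 → each gets rank 6.
Batch Y values → pooled ranks: 7→4, 5→6, 9→3, 18→2
Rank sum = 4 + 6 + 3 + 2 = 15

15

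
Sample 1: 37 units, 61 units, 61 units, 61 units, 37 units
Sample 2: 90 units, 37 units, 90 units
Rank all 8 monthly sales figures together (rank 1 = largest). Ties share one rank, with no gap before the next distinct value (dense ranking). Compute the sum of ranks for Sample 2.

Sorted (descending): 90, 90, 61, 61, 61, 37, 37, 37
The 2 values of 90 share dense rank 1.
The 3 values of 61 share dense rank 2.
The 3 values of 37 share dense rank 3.
Sample 2 values → pooled ranks: 90→1, 37→3, 90→1
Rank sum = 1 + 3 + 1 = 5

5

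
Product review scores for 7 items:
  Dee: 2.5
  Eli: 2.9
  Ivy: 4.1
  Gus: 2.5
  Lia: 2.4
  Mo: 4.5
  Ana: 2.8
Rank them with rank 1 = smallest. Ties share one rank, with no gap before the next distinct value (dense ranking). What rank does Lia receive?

1

Sorted (ascending): 2.4, 2.5, 2.5, 2.8, 2.9, 4.1, 4.5
The 2 values of 2.5 share dense rank 2.
Remaining distinct values take the next consecutive integers.
Lia has value 2.4 → rank 1.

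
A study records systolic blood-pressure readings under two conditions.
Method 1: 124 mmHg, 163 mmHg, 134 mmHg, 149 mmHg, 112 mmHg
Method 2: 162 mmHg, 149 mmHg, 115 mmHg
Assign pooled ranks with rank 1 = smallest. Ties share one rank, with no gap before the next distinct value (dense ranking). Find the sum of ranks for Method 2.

13

Sorted (ascending): 112, 115, 124, 134, 149, 149, 162, 163
The 2 values of 149 share dense rank 5.
Remaining distinct values take the next consecutive integers.
Method 2 values → pooled ranks: 162→6, 149→5, 115→2
Rank sum = 6 + 5 + 2 = 13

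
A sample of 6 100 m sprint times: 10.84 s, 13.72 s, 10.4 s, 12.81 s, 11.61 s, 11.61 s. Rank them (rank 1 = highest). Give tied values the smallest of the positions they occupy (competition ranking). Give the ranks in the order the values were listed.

5, 1, 6, 2, 3, 3

Sorted (descending): 13.72, 12.81, 11.61, 11.61, 10.84, 10.4
The 2 values of 11.61 occupy positions 3–4 → each gets rank 3.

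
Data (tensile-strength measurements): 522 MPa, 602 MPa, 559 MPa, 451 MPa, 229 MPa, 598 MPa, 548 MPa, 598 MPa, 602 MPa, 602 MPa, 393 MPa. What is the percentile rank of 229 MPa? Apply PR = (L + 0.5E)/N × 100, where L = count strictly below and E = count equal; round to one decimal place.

N = 11.
Strictly below 229: 0. Equal to 229: 1.
PR = (0 + 0.5·1)/11 × 100 = 4.5

4.5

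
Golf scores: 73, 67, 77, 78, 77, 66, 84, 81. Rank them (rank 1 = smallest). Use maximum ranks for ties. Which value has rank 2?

Sorted (ascending): 66, 67, 73, 77, 77, 78, 81, 84
The 2 values of 77 occupy positions 4–5 → each gets rank 5.
Rank 2 → value 67.

67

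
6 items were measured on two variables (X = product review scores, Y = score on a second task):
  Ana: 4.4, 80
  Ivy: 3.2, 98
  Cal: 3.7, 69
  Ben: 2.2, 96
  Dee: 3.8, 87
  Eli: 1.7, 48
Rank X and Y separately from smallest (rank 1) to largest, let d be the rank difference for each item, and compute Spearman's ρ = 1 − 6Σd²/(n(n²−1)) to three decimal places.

Ranks of variable 1: 6, 3, 4, 2, 5, 1
Ranks of variable 2: 3, 6, 2, 5, 4, 1
d = r₁ − r₂: 3, -3, 2, -3, 1, 0
d²: 9, 9, 4, 9, 1, 0; Σd² = 32
ρ = 1 − 6·32/(6·35) = 1 − 192/210 = 0.086

0.086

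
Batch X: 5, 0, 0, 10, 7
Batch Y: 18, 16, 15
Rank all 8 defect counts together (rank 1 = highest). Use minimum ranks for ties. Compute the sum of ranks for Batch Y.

Sorted (descending): 18, 16, 15, 10, 7, 5, 0, 0
The 2 values of 0 occupy positions 7–8 → each gets rank 7.
Batch Y values → pooled ranks: 18→1, 16→2, 15→3
Rank sum = 1 + 2 + 3 = 6

6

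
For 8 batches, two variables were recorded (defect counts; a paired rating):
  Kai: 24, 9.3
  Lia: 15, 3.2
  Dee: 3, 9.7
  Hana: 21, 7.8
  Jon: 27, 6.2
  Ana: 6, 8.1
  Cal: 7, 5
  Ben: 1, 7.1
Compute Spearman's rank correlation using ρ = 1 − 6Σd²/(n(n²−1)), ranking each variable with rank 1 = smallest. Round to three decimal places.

Ranks of variable 1: 7, 5, 2, 6, 8, 3, 4, 1
Ranks of variable 2: 7, 1, 8, 5, 3, 6, 2, 4
d = r₁ − r₂: 0, 4, -6, 1, 5, -3, 2, -3
d²: 0, 16, 36, 1, 25, 9, 4, 9; Σd² = 100
ρ = 1 − 6·100/(8·63) = 1 − 600/504 = -0.190

-0.190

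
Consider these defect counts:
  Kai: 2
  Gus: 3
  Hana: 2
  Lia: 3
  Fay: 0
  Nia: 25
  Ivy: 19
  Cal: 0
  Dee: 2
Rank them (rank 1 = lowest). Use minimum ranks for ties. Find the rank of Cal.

1

Sorted (ascending): 0, 0, 2, 2, 2, 3, 3, 19, 25
The 2 values of 0 occupy positions 1–2 → each gets rank 1.
The 3 values of 2 occupy positions 3–5 → each gets rank 3.
The 2 values of 3 occupy positions 6–7 → each gets rank 6.
Cal has value 0 → rank 1.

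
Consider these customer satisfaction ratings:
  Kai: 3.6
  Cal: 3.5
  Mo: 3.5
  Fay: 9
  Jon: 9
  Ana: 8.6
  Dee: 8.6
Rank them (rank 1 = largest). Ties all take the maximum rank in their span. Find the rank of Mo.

7

Sorted (descending): 9, 9, 8.6, 8.6, 3.6, 3.5, 3.5
The 2 values of 9 occupy positions 1–2 → each gets rank 2.
The 2 values of 8.6 occupy positions 3–4 → each gets rank 4.
The 2 values of 3.5 occupy positions 6–7 → each gets rank 7.
Mo has value 3.5 → rank 7.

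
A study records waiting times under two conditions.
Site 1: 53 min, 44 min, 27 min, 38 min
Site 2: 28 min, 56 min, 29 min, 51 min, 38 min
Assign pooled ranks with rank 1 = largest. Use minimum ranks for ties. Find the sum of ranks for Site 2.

Sorted (descending): 56, 53, 51, 44, 38, 38, 29, 28, 27
The 2 values of 38 occupy positions 5–6 → each gets rank 5.
Site 2 values → pooled ranks: 28→8, 56→1, 29→7, 51→3, 38→5
Rank sum = 8 + 1 + 7 + 3 + 5 = 24

24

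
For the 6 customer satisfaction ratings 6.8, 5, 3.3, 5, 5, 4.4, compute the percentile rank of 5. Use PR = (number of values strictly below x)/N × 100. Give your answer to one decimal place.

33.3

N = 6.
Strictly below 5: 2. Equal to 5: 3.
PR = 2/6 × 100 = 33.3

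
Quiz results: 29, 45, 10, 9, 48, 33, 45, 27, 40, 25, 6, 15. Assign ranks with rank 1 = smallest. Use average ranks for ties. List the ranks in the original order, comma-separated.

Sorted (ascending): 6, 9, 10, 15, 25, 27, 29, 33, 40, 45, 45, 48
The 2 values of 45 occupy positions 10–11 → average rank (10+11)/2 = 10.5.

7, 10.5, 3, 2, 12, 8, 10.5, 6, 9, 5, 1, 4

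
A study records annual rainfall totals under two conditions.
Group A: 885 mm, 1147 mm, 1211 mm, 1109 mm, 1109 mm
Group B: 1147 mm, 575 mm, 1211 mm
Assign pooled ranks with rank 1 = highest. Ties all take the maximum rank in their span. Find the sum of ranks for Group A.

Sorted (descending): 1211, 1211, 1147, 1147, 1109, 1109, 885, 575
The 2 values of 1211 occupy positions 1–2 → each gets rank 2.
The 2 values of 1147 occupy positions 3–4 → each gets rank 4.
The 2 values of 1109 occupy positions 5–6 → each gets rank 6.
Group A values → pooled ranks: 885→7, 1147→4, 1211→2, 1109→6, 1109→6
Rank sum = 7 + 4 + 2 + 6 + 6 = 25

25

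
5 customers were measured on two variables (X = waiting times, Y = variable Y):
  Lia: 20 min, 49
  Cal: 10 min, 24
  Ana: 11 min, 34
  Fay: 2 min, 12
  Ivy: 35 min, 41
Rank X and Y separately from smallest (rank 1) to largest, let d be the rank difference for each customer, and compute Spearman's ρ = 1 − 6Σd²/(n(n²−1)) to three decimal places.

Ranks of variable 1: 4, 2, 3, 1, 5
Ranks of variable 2: 5, 2, 3, 1, 4
d = r₁ − r₂: -1, 0, 0, 0, 1
d²: 1, 0, 0, 0, 1; Σd² = 2
ρ = 1 − 6·2/(5·24) = 1 − 12/120 = 0.900

0.900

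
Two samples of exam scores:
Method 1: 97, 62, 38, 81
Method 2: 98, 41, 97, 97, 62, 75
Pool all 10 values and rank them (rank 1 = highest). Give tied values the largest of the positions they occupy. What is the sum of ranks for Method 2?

Sorted (descending): 98, 97, 97, 97, 81, 75, 62, 62, 41, 38
The 3 values of 97 occupy positions 2–4 → each gets rank 4.
The 2 values of 62 occupy positions 7–8 → each gets rank 8.
Method 2 values → pooled ranks: 98→1, 41→9, 97→4, 97→4, 62→8, 75→6
Rank sum = 1 + 9 + 4 + 4 + 8 + 6 = 32

32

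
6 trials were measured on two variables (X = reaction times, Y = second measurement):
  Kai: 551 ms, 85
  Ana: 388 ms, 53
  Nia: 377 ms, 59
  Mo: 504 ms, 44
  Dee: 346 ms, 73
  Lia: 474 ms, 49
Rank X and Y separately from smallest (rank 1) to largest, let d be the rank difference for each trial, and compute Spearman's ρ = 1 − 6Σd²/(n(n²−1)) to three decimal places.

Ranks of variable 1: 6, 3, 2, 5, 1, 4
Ranks of variable 2: 6, 3, 4, 1, 5, 2
d = r₁ − r₂: 0, 0, -2, 4, -4, 2
d²: 0, 0, 4, 16, 16, 4; Σd² = 40
ρ = 1 − 6·40/(6·35) = 1 − 240/210 = -0.143

-0.143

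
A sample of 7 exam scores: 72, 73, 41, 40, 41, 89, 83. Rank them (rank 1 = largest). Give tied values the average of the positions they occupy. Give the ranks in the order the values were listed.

Sorted (descending): 89, 83, 73, 72, 41, 41, 40
The 2 values of 41 occupy positions 5–6 → average rank (5+6)/2 = 5.5.

4, 3, 5.5, 7, 5.5, 1, 2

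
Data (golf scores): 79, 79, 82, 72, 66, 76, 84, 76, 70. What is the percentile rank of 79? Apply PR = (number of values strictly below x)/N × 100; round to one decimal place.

55.6

N = 9.
Strictly below 79: 5. Equal to 79: 2.
PR = 5/9 × 100 = 55.6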